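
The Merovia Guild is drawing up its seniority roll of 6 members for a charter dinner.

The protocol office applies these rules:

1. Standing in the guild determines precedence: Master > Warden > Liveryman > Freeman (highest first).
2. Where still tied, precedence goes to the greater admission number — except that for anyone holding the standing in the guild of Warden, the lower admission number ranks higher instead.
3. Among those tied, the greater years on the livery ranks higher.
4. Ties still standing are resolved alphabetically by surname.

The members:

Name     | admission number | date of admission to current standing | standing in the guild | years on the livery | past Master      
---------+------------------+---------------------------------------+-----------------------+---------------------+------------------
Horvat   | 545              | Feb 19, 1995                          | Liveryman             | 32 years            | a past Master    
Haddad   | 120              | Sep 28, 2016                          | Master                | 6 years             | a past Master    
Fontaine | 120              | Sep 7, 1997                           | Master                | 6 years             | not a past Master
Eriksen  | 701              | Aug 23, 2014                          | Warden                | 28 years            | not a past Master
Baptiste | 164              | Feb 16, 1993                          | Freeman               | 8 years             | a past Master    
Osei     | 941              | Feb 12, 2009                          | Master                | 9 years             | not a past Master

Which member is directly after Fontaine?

By standing in the guild: Osei, Fontaine and Haddad (Master); then Eriksen (Warden); then Horvat (Liveryman); then Baptiste (Freeman).
Among Osei, Fontaine and Haddad, by admission number (higher first): Osei (941) before Fontaine and Haddad (120).
Fontaine and Haddad both have years on the livery 6 years, so the next rule applies.
Among Fontaine and Haddad, alphabetically by surname: Fontaine before Haddad.
Order: Osei, Fontaine, Haddad, Eriksen, Horvat, Baptiste.

Haddad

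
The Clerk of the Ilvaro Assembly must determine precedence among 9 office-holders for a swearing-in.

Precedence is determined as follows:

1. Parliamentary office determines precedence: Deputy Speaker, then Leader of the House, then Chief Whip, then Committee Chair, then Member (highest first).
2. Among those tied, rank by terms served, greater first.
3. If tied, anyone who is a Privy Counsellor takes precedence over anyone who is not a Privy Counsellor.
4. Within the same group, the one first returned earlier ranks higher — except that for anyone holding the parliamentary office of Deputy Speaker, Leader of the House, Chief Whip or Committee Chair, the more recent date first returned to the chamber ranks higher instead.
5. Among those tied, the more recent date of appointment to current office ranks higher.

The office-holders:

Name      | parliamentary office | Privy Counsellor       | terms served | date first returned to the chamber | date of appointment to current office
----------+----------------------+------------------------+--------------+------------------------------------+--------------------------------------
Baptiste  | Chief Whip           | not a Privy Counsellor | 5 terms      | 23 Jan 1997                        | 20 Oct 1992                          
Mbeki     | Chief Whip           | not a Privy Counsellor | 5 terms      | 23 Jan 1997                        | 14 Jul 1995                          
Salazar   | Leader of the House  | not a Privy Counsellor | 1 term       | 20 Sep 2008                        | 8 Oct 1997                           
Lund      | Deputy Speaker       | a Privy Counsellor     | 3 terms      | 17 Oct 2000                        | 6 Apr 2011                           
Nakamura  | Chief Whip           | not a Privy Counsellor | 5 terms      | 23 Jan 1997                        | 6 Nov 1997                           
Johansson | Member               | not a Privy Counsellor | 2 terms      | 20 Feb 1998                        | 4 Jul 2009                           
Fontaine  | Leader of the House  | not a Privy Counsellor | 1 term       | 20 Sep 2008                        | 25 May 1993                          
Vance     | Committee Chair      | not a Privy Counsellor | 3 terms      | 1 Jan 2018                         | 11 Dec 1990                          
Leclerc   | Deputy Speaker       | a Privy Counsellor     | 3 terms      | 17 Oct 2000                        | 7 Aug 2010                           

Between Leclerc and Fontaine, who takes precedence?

Leclerc

By parliamentary office: Lund and Leclerc (Deputy Speaker); then Salazar and Fontaine (Leader of the House); then Nakamura, Mbeki and Baptiste (Chief Whip); then Vance (Committee Chair); then Johansson (Member).
Lund and Leclerc both have terms served 3 terms, so the next rule applies.
Lund and Leclerc are each a Privy Counsellor, so the next rule applies.
Lund and Leclerc both have date first returned to the chamber 17 Oct 2000, so the next rule applies.
Among Lund and Leclerc, by date of appointment to current office (later first): Lund (6 Apr 2011) before Leclerc (7 Aug 2010).
Salazar and Fontaine both have terms served 1 term, so the next rule applies.
Salazar and Fontaine are each not a Privy Counsellor, so the next rule applies.
Salazar and Fontaine both have date first returned to the chamber 20 Sep 2008, so the next rule applies.
Among Salazar and Fontaine, by date of appointment to current office (later first): Salazar (8 Oct 1997) before Fontaine (25 May 1993).
Nakamura, Mbeki and Baptiste all have terms served 5 terms, so the next rule applies.
Nakamura, Mbeki and Baptiste are each not a Privy Counsellor, so the next rule applies.
Nakamura, Mbeki and Baptiste all have date first returned to the chamber 23 Jan 1997, so the next rule applies.
Among Nakamura, Mbeki and Baptiste, by date of appointment to current office (later first): Nakamura (6 Nov 1997) before Mbeki (14 Jul 1995) before Baptiste (20 Oct 1992).
So Leclerc takes precedence.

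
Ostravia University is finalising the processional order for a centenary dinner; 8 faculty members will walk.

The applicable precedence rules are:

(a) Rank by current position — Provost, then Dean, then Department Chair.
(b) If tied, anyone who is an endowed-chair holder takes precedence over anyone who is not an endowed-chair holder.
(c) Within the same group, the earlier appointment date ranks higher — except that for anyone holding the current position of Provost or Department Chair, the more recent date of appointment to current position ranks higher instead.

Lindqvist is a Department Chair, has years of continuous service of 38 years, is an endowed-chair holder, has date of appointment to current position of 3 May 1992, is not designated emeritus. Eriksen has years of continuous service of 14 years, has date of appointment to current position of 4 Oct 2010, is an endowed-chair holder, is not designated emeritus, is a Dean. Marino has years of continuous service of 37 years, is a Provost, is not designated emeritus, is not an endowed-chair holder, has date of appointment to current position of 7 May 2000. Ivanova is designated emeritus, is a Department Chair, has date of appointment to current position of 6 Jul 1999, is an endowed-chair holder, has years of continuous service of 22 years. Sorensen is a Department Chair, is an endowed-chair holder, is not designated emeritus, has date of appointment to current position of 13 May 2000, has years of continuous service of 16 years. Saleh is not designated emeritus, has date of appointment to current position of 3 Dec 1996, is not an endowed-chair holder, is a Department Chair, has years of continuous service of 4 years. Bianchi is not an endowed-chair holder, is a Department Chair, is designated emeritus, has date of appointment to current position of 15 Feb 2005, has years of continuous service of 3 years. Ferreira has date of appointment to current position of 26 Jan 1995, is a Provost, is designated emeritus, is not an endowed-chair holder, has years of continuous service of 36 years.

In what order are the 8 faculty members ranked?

By current position: Marino and Ferreira (Provost); then Eriksen (Dean); then Sorensen, Ivanova, Lindqvist, Bianchi and Saleh (Department Chair).
Marino and Ferreira are each not an endowed-chair holder, so the next rule applies.
Among Marino and Ferreira, by date of appointment to current position (later first) (reversed rule for this group): Marino (7 May 2000) before Ferreira (26 Jan 1995).
Among Sorensen, Ivanova, Lindqvist, Bianchi and Saleh, an endowed-chair holder before not an endowed-chair holder: Sorensen, Ivanova and Lindqvist (an endowed-chair holder) before Bianchi and Saleh (not an endowed-chair holder).
Among Sorensen, Ivanova and Lindqvist, by date of appointment to current position (later first) (reversed rule for this group): Sorensen (13 May 2000) before Ivanova (6 Jul 1999) before Lindqvist (3 May 1992).
Among Bianchi and Saleh, by date of appointment to current position (later first) (reversed rule for this group): Bianchi (15 Feb 2005) before Saleh (3 Dec 1996).
Full order: Marino, Ferreira, Eriksen, Sorensen, Ivanova, Lindqvist, Bianchi, Saleh.

Marino, Ferreira, Eriksen, Sorensen, Ivanova, Lindqvist, Bianchi, Saleh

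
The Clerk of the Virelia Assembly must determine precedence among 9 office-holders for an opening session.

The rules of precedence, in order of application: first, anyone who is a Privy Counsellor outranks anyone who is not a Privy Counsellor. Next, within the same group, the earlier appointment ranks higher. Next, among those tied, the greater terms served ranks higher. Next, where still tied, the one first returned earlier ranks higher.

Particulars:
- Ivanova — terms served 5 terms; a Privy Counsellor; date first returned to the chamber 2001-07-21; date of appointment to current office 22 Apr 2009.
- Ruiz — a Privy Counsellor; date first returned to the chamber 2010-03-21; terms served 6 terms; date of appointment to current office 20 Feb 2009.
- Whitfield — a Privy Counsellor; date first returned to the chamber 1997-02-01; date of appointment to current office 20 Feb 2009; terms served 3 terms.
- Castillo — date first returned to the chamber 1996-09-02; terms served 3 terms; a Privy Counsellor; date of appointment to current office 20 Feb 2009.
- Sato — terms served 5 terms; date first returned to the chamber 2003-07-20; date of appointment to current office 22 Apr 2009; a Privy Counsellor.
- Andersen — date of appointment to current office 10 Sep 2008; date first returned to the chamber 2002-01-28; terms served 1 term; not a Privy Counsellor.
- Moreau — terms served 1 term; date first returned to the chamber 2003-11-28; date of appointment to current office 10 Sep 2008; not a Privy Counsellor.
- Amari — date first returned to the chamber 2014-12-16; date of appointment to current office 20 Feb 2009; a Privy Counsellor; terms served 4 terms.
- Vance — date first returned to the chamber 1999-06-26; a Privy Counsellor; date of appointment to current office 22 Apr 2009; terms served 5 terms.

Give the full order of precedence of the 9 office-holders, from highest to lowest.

By the first rule: Ruiz, Amari, Castillo, Whitfield, Vance, Ivanova and Sato (each a Privy Counsellor); then Andersen and Moreau (both not a Privy Counsellor).
Among Ruiz, Amari, Castillo, Whitfield, Vance, Ivanova and Sato, by date of appointment to current office (earlier first): Ruiz, Amari, Castillo and Whitfield (20 Feb 2009) before Vance, Ivanova and Sato (22 Apr 2009).
Among Ruiz, Amari, Castillo and Whitfield, by terms served (higher first): Ruiz (6 terms) before Amari (4 terms) before Castillo and Whitfield (3 terms).
Among Castillo and Whitfield, by date first returned to the chamber (earlier first): Castillo (1996-09-02) before Whitfield (1997-02-01).
Vance, Ivanova and Sato all have terms served 5 terms, so the next rule applies.
Among Vance, Ivanova and Sato, by date first returned to the chamber (earlier first): Vance (1999-06-26) before Ivanova (2001-07-21) before Sato (2003-07-20).
Andersen and Moreau both have date of appointment to current office 10 Sep 2008, so the next rule applies.
Andersen and Moreau both have terms served 1 term, so the next rule applies.
Among Andersen and Moreau, by date first returned to the chamber (earlier first): Andersen (2002-01-28) before Moreau (2003-11-28).
Full order: Ruiz, Amari, Castillo, Whitfield, Vance, Ivanova, Sato, Andersen, Moreau.

Ruiz, Amari, Castillo, Whitfield, Vance, Ivanova, Sato, Andersen, Moreau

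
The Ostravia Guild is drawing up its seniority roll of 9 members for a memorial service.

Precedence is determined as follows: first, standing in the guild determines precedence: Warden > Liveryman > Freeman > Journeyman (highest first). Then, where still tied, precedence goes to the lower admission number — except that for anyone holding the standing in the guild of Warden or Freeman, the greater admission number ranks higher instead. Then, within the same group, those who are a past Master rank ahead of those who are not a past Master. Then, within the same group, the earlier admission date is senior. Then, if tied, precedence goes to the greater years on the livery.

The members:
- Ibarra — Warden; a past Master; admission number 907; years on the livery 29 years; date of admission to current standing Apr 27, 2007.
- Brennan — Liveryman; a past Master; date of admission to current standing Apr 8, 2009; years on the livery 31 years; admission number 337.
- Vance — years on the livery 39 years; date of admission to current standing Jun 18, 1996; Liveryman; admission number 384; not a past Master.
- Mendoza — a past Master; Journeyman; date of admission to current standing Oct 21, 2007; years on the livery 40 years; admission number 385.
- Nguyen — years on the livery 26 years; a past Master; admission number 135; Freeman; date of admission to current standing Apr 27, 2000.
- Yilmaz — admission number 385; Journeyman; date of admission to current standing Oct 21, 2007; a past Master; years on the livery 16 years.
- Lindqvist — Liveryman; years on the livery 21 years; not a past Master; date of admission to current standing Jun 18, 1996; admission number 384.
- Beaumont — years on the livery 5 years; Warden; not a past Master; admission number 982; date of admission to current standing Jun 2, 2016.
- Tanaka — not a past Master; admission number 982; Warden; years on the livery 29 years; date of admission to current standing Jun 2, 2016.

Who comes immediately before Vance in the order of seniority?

By standing in the guild: Tanaka, Beaumont and Ibarra (Warden); then Brennan, Vance and Lindqvist (Liveryman); then Nguyen (Freeman); then Mendoza and Yilmaz (Journeyman).
Among Tanaka, Beaumont and Ibarra, by admission number (higher first) (reversed rule for this group): Tanaka and Beaumont (982) before Ibarra (907).
Tanaka and Beaumont are each not a past Master, so the next rule applies.
Tanaka and Beaumont both have date of admission to current standing Jun 2, 2016, so the next rule applies.
Among Tanaka and Beaumont, by years on the livery (higher first): Tanaka (29 years) before Beaumont (5 years).
Among Brennan, Vance and Lindqvist, by admission number (lower first): Brennan (337) before Vance and Lindqvist (384).
Vance and Lindqvist are each not a past Master, so the next rule applies.
Vance and Lindqvist both have date of admission to current standing Jun 18, 1996, so the next rule applies.
Among Vance and Lindqvist, by years on the livery (higher first): Vance (39 years) before Lindqvist (21 years).
Mendoza and Yilmaz both have admission number 385, so the next rule applies.
Mendoza and Yilmaz are each a past Master, so the next rule applies.
Mendoza and Yilmaz both have date of admission to current standing Oct 21, 2007, so the next rule applies.
Among Mendoza and Yilmaz, by years on the livery (higher first): Mendoza (40 years) before Yilmaz (16 years).
Order: Tanaka, Beaumont, Ibarra, Brennan, Vance, Lindqvist, Nguyen, Mendoza, Yilmaz.

Brennan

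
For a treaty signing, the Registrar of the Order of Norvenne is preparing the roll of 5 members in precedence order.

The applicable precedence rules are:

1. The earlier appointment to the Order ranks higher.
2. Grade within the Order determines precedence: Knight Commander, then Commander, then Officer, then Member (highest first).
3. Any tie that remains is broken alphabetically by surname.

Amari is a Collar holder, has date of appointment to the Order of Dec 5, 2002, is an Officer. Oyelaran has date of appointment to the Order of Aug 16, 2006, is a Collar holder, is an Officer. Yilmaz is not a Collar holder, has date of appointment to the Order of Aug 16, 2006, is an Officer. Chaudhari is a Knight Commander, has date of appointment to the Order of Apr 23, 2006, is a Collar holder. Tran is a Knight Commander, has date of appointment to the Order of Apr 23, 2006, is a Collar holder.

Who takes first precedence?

By date of appointment to the Order (earlier first): Amari (Dec 5, 2002); then Chaudhari and Tran (both Apr 23, 2006); then Oyelaran and Yilmaz (both Aug 16, 2006).
Chaudhari and Tran are each Knight Commander, so the next rule applies.
Among Chaudhari and Tran, alphabetically by surname: Chaudhari before Tran.
Oyelaran and Yilmaz are each Officer, so the next rule applies.
Among Oyelaran and Yilmaz, alphabetically by surname: Oyelaran before Yilmaz.
Order: Amari, Chaudhari, Tran, Oyelaran, Yilmaz.

Amari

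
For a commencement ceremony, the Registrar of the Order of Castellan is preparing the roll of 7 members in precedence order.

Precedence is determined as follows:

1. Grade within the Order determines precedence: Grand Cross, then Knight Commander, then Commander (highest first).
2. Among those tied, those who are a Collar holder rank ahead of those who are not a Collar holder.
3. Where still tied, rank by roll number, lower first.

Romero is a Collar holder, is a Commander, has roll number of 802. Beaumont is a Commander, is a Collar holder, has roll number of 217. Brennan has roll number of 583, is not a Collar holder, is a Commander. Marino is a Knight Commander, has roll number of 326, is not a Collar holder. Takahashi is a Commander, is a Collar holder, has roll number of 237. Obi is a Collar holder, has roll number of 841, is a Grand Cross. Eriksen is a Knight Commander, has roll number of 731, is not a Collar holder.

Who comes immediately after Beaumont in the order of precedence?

Takahashi

By grade within the Order: Obi (Grand Cross); then Marino and Eriksen (Knight Commander); then Beaumont, Takahashi, Romero and Brennan (Commander).
Marino and Eriksen are each not a Collar holder, so the next rule applies.
Among Marino and Eriksen, by roll number (lower first): Marino (326) before Eriksen (731).
Among Beaumont, Takahashi, Romero and Brennan, a Collar holder before not a Collar holder: Beaumont, Takahashi and Romero (a Collar holder) before Brennan (not a Collar holder).
Among Beaumont, Takahashi and Romero, by roll number (lower first): Beaumont (217) before Takahashi (237) before Romero (802).
Order: Obi, Marino, Eriksen, Beaumont, Takahashi, Romero, Brennan.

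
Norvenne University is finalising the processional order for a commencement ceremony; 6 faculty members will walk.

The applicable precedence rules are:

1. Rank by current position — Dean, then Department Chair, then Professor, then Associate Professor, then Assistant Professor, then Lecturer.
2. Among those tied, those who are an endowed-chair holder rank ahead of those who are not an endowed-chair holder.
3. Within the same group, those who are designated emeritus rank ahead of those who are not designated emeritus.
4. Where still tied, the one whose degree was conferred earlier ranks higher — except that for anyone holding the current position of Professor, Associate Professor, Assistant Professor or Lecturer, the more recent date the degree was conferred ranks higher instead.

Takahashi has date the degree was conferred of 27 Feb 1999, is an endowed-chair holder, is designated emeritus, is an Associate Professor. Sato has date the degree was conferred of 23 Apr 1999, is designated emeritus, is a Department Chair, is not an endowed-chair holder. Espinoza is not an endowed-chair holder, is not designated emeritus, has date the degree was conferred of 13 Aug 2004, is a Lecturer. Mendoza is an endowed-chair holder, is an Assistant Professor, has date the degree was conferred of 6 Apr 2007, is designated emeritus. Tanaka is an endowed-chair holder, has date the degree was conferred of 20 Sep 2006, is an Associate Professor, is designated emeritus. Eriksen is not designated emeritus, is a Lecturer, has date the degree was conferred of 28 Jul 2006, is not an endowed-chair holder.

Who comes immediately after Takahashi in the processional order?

By current position: Sato (Department Chair); then Tanaka and Takahashi (Associate Professor); then Mendoza (Assistant Professor); then Eriksen and Espinoza (Lecturer).
Tanaka and Takahashi are each an endowed-chair holder, so the next rule applies.
Tanaka and Takahashi are each designated emeritus, so the next rule applies.
Among Tanaka and Takahashi, by date the degree was conferred (later first) (reversed rule for this group): Tanaka (20 Sep 2006) before Takahashi (27 Feb 1999).
Eriksen and Espinoza are each not an endowed-chair holder, so the next rule applies.
Eriksen and Espinoza are each not designated emeritus, so the next rule applies.
Among Eriksen and Espinoza, by date the degree was conferred (later first) (reversed rule for this group): Eriksen (28 Jul 2006) before Espinoza (13 Aug 2004).
Order: Sato, Tanaka, Takahashi, Mendoza, Eriksen, Espinoza.

Mendoza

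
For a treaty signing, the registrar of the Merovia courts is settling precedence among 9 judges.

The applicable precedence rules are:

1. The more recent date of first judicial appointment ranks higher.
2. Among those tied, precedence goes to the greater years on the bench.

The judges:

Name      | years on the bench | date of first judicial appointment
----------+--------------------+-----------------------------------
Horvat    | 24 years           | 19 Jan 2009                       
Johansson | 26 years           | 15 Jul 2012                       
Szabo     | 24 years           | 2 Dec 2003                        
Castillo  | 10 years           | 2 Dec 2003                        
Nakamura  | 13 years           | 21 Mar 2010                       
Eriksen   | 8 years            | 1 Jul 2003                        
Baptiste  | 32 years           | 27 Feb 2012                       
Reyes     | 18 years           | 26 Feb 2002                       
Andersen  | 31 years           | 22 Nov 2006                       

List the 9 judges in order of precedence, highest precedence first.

Johansson, Baptiste, Nakamura, Horvat, Andersen, Szabo, Castillo, Eriksen, Reyes

By date of first judicial appointment (later first): Johansson (15 Jul 2012); then Baptiste (27 Feb 2012); then Nakamura (21 Mar 2010); then Horvat (19 Jan 2009); then Andersen (22 Nov 2006); then Szabo and Castillo (both 2 Dec 2003); then Eriksen (1 Jul 2003); then Reyes (26 Feb 2002).
Among Szabo and Castillo, by years on the bench (higher first): Szabo (24 years) before Castillo (10 years).
Full order: Johansson, Baptiste, Nakamura, Horvat, Andersen, Szabo, Castillo, Eriksen, Reyes.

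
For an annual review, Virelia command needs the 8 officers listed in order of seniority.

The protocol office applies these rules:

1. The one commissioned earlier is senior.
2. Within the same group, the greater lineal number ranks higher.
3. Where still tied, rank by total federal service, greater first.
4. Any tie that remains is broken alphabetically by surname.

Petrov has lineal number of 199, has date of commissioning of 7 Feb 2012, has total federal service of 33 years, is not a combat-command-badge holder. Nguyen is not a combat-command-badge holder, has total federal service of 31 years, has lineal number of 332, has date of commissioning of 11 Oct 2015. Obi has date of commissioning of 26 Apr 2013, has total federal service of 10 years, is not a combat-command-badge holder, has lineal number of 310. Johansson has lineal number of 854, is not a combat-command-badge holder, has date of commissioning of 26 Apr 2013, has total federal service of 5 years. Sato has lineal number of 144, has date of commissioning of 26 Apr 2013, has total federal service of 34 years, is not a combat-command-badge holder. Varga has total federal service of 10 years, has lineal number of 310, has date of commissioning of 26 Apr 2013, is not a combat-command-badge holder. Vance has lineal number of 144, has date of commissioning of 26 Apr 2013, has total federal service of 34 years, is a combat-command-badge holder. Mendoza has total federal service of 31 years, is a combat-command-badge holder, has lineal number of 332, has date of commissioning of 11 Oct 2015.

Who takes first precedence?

Petrov

By date of commissioning (earlier first): Petrov (7 Feb 2012); then Johansson, Obi, Varga, Sato and Vance (each 26 Apr 2013); then Mendoza and Nguyen (both 11 Oct 2015).
Among Johansson, Obi, Varga, Sato and Vance, by lineal number (higher first): Johansson (854) before Obi and Varga (310) before Sato and Vance (144).
Obi and Varga both have total federal service 10 years, so the next rule applies.
Among Obi and Varga, alphabetically by surname: Obi before Varga.
Sato and Vance both have total federal service 34 years, so the next rule applies.
Among Sato and Vance, alphabetically by surname: Sato before Vance.
Mendoza and Nguyen both have lineal number 332, so the next rule applies.
Mendoza and Nguyen both have total federal service 31 years, so the next rule applies.
Among Mendoza and Nguyen, alphabetically by surname: Mendoza before Nguyen.
Order: Petrov, Johansson, Obi, Varga, Sato, Vance, Mendoza, Nguyen.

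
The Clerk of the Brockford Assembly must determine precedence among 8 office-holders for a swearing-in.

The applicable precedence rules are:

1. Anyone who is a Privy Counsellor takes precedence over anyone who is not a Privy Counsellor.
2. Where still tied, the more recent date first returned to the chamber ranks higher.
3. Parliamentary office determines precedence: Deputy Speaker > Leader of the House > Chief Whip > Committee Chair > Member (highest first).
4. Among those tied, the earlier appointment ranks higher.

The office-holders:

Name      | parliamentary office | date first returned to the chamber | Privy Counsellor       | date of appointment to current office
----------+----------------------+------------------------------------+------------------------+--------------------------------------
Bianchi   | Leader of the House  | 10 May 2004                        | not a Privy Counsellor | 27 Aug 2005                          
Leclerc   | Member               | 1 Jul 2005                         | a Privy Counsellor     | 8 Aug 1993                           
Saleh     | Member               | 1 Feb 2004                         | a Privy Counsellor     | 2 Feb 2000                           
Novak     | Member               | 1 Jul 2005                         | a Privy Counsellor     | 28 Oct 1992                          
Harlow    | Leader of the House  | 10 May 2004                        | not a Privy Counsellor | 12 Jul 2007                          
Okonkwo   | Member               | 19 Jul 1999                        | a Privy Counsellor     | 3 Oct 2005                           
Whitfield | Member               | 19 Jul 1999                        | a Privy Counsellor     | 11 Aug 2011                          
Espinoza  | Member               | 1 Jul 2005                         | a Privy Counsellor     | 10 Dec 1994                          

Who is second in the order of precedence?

Leclerc

By the first rule: Novak, Leclerc, Espinoza, Saleh, Okonkwo and Whitfield (each a Privy Counsellor); then Bianchi and Harlow (both not a Privy Counsellor).
Among Novak, Leclerc, Espinoza, Saleh, Okonkwo and Whitfield, by date first returned to the chamber (later first): Novak, Leclerc and Espinoza (1 Jul 2005) before Saleh (1 Feb 2004) before Okonkwo and Whitfield (19 Jul 1999).
Novak, Leclerc and Espinoza are each Member, so the next rule applies.
Among Novak, Leclerc and Espinoza, by date of appointment to current office (earlier first): Novak (28 Oct 1992) before Leclerc (8 Aug 1993) before Espinoza (10 Dec 1994).
Okonkwo and Whitfield are each Member, so the next rule applies.
Among Okonkwo and Whitfield, by date of appointment to current office (earlier first): Okonkwo (3 Oct 2005) before Whitfield (11 Aug 2011).
Bianchi and Harlow both have date first returned to the chamber 10 May 2004, so the next rule applies.
Bianchi and Harlow are each Leader of the House, so the next rule applies.
Among Bianchi and Harlow, by date of appointment to current office (earlier first): Bianchi (27 Aug 2005) before Harlow (12 Jul 2007).
Order: Novak, Leclerc, Espinoza, Saleh, Okonkwo, Whitfield, Bianchi, Harlow.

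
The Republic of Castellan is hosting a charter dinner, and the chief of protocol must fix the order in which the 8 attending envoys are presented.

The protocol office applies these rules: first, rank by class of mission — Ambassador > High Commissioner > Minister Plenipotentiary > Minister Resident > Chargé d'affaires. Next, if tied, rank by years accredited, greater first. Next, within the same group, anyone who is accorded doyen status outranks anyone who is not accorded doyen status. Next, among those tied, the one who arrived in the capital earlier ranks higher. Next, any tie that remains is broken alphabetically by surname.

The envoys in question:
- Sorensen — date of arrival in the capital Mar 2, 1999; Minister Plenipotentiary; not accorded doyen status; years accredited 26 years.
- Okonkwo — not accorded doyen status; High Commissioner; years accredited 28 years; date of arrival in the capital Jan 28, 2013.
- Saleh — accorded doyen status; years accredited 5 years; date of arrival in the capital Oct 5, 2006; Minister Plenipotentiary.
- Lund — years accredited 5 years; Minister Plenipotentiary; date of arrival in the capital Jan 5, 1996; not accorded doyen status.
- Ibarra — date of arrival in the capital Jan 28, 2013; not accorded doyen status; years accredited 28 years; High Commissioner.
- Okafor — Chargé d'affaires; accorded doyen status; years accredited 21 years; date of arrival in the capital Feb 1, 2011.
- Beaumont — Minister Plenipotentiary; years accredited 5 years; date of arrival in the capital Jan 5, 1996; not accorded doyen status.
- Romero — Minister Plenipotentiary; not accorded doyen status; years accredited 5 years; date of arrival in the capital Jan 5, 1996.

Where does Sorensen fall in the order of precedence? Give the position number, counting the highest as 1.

3

By class of mission: Ibarra and Okonkwo (High Commissioner); then Sorensen, Saleh, Beaumont, Lund and Romero (Minister Plenipotentiary); then Okafor (Chargé d'affaires).
Ibarra and Okonkwo both have years accredited 28 years, so the next rule applies.
Ibarra and Okonkwo are each not accorded doyen status, so the next rule applies.
Ibarra and Okonkwo both have date of arrival in the capital Jan 28, 2013, so the next rule applies.
Among Ibarra and Okonkwo, alphabetically by surname: Ibarra before Okonkwo.
Among Sorensen, Saleh, Beaumont, Lund and Romero, by years accredited (higher first): Sorensen (26 years) before Saleh, Beaumont, Lund and Romero (5 years).
Among Saleh, Beaumont, Lund and Romero, accorded doyen status before not accorded doyen status: Saleh (accorded doyen status) before Beaumont, Lund and Romero (not accorded doyen status).
Beaumont, Lund and Romero all have date of arrival in the capital Jan 5, 1996, so the next rule applies.
Among Beaumont, Lund and Romero, alphabetically by surname: Beaumont before Lund before Romero.
Order: Ibarra, Okonkwo, Sorensen, Saleh, Beaumont, Lund, Romero, Okafor. So position 3.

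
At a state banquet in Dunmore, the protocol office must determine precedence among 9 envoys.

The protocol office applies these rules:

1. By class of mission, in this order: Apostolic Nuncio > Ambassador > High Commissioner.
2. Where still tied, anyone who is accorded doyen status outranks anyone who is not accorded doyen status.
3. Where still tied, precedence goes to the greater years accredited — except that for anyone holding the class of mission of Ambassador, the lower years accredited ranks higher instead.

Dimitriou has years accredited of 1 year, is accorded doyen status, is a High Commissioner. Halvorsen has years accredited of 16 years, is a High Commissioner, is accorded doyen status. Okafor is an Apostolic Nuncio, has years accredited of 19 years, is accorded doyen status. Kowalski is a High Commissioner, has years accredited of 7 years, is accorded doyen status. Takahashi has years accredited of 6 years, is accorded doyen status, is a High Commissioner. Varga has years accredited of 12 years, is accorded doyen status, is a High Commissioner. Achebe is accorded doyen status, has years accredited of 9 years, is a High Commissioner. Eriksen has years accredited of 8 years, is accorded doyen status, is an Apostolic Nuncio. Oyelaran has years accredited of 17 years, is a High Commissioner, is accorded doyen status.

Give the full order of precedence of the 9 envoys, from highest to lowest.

Okafor, Eriksen, Oyelaran, Halvorsen, Varga, Achebe, Kowalski, Takahashi, Dimitriou

By class of mission: Okafor and Eriksen (Apostolic Nuncio); then Oyelaran, Halvorsen, Varga, Achebe, Kowalski, Takahashi and Dimitriou (High Commissioner).
Okafor and Eriksen are each accorded doyen status, so the next rule applies.
Among Okafor and Eriksen, by years accredited (higher first): Okafor (19 years) before Eriksen (8 years).
Oyelaran, Halvorsen, Varga, Achebe, Kowalski, Takahashi and Dimitriou are each accorded doyen status, so the next rule applies.
Among Oyelaran, Halvorsen, Varga, Achebe, Kowalski, Takahashi and Dimitriou, by years accredited (higher first): Oyelaran (17 years) before Halvorsen (16 years) before Varga (12 years) before Achebe (9 years) before Kowalski (7 years) before Takahashi (6 years) before Dimitriou (1 year).
Full order: Okafor, Eriksen, Oyelaran, Halvorsen, Varga, Achebe, Kowalski, Takahashi, Dimitriou.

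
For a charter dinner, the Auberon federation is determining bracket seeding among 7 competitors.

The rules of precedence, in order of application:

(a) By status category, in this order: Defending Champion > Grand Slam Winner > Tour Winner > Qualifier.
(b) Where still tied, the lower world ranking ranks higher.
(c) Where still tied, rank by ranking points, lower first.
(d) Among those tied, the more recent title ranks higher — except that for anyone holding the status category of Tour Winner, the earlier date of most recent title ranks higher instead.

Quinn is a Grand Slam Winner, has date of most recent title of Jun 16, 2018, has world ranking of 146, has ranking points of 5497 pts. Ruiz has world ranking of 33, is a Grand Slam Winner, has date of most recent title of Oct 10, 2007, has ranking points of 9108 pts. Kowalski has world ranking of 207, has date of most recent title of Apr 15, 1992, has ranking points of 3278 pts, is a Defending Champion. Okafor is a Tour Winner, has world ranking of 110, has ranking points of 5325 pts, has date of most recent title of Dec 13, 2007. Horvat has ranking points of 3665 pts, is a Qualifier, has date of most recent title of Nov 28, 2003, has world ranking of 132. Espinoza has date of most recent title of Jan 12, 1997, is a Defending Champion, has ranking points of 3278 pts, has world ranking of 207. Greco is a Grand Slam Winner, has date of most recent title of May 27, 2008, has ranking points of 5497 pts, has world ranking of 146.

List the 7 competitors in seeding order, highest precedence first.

By status category: Espinoza and Kowalski (Defending Champion); then Ruiz, Quinn and Greco (Grand Slam Winner); then Okafor (Tour Winner); then Horvat (Qualifier).
Espinoza and Kowalski both have world ranking 207, so the next rule applies.
Espinoza and Kowalski both have ranking points 3278 pts, so the next rule applies.
Among Espinoza and Kowalski, by date of most recent title (later first): Espinoza (Jan 12, 1997) before Kowalski (Apr 15, 1992).
Among Ruiz, Quinn and Greco, by world ranking (lower first): Ruiz (33) before Quinn and Greco (146).
Quinn and Greco both have ranking points 5497 pts, so the next rule applies.
Among Quinn and Greco, by date of most recent title (later first): Quinn (Jun 16, 2018) before Greco (May 27, 2008).
Full order: Espinoza, Kowalski, Ruiz, Quinn, Greco, Okafor, Horvat.

Espinoza, Kowalski, Ruiz, Quinn, Greco, Okafor, Horvat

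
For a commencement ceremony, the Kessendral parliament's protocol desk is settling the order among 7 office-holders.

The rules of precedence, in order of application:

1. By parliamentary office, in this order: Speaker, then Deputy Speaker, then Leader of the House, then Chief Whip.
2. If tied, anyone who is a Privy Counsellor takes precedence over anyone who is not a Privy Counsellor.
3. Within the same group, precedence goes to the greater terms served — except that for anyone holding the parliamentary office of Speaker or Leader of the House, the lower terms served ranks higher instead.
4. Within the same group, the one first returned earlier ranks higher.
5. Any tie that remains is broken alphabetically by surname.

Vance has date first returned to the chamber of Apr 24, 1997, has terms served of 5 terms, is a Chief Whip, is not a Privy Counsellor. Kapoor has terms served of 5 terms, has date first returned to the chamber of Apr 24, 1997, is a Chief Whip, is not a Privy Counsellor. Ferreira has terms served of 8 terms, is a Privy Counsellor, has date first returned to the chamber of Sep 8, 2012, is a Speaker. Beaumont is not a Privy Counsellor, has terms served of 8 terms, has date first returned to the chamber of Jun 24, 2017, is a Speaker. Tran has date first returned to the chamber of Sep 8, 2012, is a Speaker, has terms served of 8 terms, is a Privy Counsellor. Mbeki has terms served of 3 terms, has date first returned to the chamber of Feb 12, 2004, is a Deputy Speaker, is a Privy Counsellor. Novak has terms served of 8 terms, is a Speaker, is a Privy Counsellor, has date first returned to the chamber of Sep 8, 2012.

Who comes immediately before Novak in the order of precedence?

By parliamentary office: Ferreira, Novak, Tran and Beaumont (Speaker); then Mbeki (Deputy Speaker); then Kapoor and Vance (Chief Whip).
Among Ferreira, Novak, Tran and Beaumont, a Privy Counsellor before not a Privy Counsellor: Ferreira, Novak and Tran (a Privy Counsellor) before Beaumont (not a Privy Counsellor).
Ferreira, Novak and Tran all have terms served 8 terms, so the next rule applies.
Ferreira, Novak and Tran all have date first returned to the chamber Sep 8, 2012, so the next rule applies.
Among Ferreira, Novak and Tran, alphabetically by surname: Ferreira before Novak before Tran.
Kapoor and Vance are each not a Privy Counsellor, so the next rule applies.
Kapoor and Vance both have terms served 5 terms, so the next rule applies.
Kapoor and Vance both have date first returned to the chamber Apr 24, 1997, so the next rule applies.
Among Kapoor and Vance, alphabetically by surname: Kapoor before Vance.
Order: Ferreira, Novak, Tran, Beaumont, Mbeki, Kapoor, Vance.

Ferreira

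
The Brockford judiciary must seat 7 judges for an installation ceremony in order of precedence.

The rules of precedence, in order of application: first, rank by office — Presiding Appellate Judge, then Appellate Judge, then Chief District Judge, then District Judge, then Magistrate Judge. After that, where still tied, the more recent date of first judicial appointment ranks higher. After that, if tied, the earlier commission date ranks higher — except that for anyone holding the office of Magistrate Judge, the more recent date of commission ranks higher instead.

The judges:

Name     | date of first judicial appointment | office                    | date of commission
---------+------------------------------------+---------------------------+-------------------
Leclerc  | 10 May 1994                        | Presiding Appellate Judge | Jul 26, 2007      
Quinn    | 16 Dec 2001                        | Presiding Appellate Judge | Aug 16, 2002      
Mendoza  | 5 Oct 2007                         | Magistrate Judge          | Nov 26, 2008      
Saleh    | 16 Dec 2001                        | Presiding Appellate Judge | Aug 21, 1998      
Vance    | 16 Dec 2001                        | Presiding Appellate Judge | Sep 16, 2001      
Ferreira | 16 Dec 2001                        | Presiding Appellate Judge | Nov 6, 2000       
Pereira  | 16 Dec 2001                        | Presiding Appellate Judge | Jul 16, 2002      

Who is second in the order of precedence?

By office: Saleh, Ferreira, Vance, Pereira, Quinn and Leclerc (Presiding Appellate Judge); then Mendoza (Magistrate Judge).
Among Saleh, Ferreira, Vance, Pereira, Quinn and Leclerc, by date of first judicial appointment (later first): Saleh, Ferreira, Vance, Pereira and Quinn (16 Dec 2001) before Leclerc (10 May 1994).
Among Saleh, Ferreira, Vance, Pereira and Quinn, by date of commission (earlier first): Saleh (Aug 21, 1998) before Ferreira (Nov 6, 2000) before Vance (Sep 16, 2001) before Pereira (Jul 16, 2002) before Quinn (Aug 16, 2002).
Order: Saleh, Ferreira, Vance, Pereira, Quinn, Leclerc, Mendoza.

Ferreira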